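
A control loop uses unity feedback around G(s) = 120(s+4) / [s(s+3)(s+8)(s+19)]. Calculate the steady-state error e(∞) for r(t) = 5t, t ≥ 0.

System type = 1 (one pole at s=0).
K_v = lim_{s→0} s·G(s) = 120·4 / (3·8·19) = 20/19.
e_ss = 5/K_v = 5/(20/19) = 4.75.

4.75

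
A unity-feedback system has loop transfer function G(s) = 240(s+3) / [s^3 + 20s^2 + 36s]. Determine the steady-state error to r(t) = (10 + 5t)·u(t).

0.25

Lowest-order denominator term is 36s, so the open loop has 1 pole at the origin → type 1 system. Taking each input component in turn:
  • 10: tracked with zero error.
  • 5t: e_ss = 5/K_v with K_v=20 → 0.25.
Total e_ss = 0.25.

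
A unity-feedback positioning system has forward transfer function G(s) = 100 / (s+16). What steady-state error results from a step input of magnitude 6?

G(s) has no factors of s in the denominator, so the system is type 0.
K_p = lim_{s→0} G(s) = 100 / (16) = 6.25.
e_ss = 6/(1 + K_p) = 6/7.25 = 24/29.

24/29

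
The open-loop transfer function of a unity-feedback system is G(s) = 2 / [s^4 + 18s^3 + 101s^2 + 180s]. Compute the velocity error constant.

Factoring s from the denominator leaves a polynomial with constant term 180, so the system is type 1.
K_v = lim_{s→0} s·G(s) = 2 / 180 = 1/90.

1/90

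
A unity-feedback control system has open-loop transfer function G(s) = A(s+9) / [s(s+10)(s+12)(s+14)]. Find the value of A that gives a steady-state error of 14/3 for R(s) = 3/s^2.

G(s) has one factor of s in the denominator, so the system is type 1.
K_v = lim_{s→0} s·G(s) = A·9 / (10·12·14) = (3/560)·A.
e_ss = 3/K_v = 14/3 ⇒ K_v = 9/14 ⇒ A = (9/14)/(3/560) = 120.

120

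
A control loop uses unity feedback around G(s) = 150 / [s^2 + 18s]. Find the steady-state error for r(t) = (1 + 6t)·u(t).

0.72

The denominator has no term below 18s — 1 pole at s=0, type 1. Taking each input component in turn:
  • 1: tracked with zero error.
  • 6t: e_ss = 6/K_v with K_v=25/3 → 0.72.
Total e_ss = 0.72.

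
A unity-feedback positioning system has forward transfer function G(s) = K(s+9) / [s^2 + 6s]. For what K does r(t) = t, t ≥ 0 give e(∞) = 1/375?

250

Lowest-order denominator term is 6s, so the open loop has 1 pole at the origin → type 1 system.
K_v = lim_{s→0} s·G(s) = K·9 / 6 = 1.5·K.
e_ss = 1/K_v = 1/375 ⇒ K_v = 375 ⇒ K = 375/1.5 = 250.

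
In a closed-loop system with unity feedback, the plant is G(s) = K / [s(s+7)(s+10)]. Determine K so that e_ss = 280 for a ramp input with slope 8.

2

One free integrator in G(s): this is a type 1 system.
K_v = lim_{s→0} s·G(s) = K / (7·10) = (1/70)·K.
e_ss = 8/K_v = 280 ⇒ K_v = 1/35 ⇒ K = (1/35)/(1/70) = 2.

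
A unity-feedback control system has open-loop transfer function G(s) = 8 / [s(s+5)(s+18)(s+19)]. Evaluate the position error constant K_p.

infinity

K_p = lim_{s→0} G(s); with 1 pole at the origin the limit diverges, so K_p = ∞.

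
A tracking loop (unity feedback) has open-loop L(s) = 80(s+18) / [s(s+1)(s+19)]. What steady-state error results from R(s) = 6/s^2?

19/240

One free integrator in L(s): this is a type 1 system.
K_v = lim_{s→0} s·L(s) = 80·18 / (1·19) = 1440/19.
e_ss = 6/K_v = 6/(1440/19) = 19/240.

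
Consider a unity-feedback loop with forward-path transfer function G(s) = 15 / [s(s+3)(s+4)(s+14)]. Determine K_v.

5/56

One free integrator in G(s): this is a type 1 system.
K_v = lim_{s→0} s·G(s) = 15 / (3·4·14) = 5/56.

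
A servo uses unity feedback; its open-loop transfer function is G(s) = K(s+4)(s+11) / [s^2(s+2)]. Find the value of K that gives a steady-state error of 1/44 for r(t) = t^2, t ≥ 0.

The open loop has two poles at the origin → type 2 system.
K_a = lim_{s→0} s^2·G(s) = K·4·11 / (2) = 22·K.
e_ss = 2/K_a = 1/44 ⇒ K_a = 88 ⇒ K = 88/22 = 4.

4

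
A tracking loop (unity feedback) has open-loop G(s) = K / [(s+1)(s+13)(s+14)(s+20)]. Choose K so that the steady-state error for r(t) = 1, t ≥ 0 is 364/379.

150

The open loop has no poles at the origin → type 0 system.
K_p = lim_{s→0} G(s) = K / (1·13·14·20) = (1/3640)·K.
e_ss = 1/(1 + K_p) = 364/379 ⇒ 1 + (1/3640)·K = 379/364 ⇒ K = 150.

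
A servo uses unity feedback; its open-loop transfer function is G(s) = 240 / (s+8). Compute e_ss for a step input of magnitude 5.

G(s) has no factors of s in the denominator, so the system is type 0.
K_p = lim_{s→0} G(s) = 240 / (8) = 30.
e_ss = 5/(1 + K_p) = 5/31.

5/31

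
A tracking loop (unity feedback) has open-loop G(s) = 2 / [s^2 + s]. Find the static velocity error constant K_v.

Lowest-order denominator term is s, so the open loop has 1 pole at the origin → type 1 system.
K_v = lim_{s→0} s·G(s) = 2 / 1 = 2.

2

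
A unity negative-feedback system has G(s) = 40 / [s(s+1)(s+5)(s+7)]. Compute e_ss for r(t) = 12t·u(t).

G(s) has one factor of s in the denominator, so the system is type 1.
K_v = lim_{s→0} s·G(s) = 40 / (1·5·7) = 8/7.
e_ss = 12/K_v = 12/(8/7) = 10.5.

10.5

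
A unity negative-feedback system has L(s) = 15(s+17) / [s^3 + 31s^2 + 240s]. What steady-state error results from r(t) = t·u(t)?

16/17

The denominator has no term below 240s — 1 pole at s=0, type 1.
K_v = lim_{s→0} s·L(s) = 15·17 / 240 = 1.0625.
e_ss = 1/K_v = 1/1.0625 = 16/17.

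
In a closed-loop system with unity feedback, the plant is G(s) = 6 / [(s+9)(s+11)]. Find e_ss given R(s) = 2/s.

66/35

System type = 0 (no poles at s=0).
K_p = lim_{s→0} G(s) = 6 / (9·11) = 2/33.
e_ss = 2/(1 + K_p) = 2/(35/33) = 66/35.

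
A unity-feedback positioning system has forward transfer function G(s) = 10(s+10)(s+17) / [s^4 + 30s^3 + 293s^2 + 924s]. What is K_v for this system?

425/231

Factoring s from the denominator leaves a polynomial with constant term 924, so the system is type 1.
K_v = lim_{s→0} s·G(s) = 10·10·17 / 924 = 425/231.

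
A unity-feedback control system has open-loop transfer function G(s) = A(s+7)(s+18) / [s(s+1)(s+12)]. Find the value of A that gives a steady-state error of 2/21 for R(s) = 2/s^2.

System type = 1 (one pole at s=0).
K_v = lim_{s→0} s·G(s) = A·7·18 / (1·12) = 10.5·A.
e_ss = 2/K_v = 2/21 ⇒ K_v = 21 ⇒ A = 21/10.5 = 2.

2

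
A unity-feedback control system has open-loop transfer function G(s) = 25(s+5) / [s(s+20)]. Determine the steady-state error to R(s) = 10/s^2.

The open loop has one pole at the origin → type 1 system.
K_v = lim_{s→0} s·G(s) = 25·5 / (20) = 6.25.
e_ss = 10/K_v = 10/6.25 = 1.6.

1.6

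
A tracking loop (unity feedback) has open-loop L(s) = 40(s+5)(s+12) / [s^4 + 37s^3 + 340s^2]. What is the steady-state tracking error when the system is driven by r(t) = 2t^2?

17/30

The denominator has no term below 340s^2 — 2 poles at s=0, type 2.
K_a = lim_{s→0} s^2·L(s) = 40·5·12 / 340 = 120/17.
r(t) = 2t^2 gives R(s) = 4/s^3.
e_ss = 4/K_a = 4/(120/17) = 17/30.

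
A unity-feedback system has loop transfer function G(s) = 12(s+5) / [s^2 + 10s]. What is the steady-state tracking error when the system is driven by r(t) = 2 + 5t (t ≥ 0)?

Factoring s from the denominator leaves a polynomial with constant term 10, so the system is type 1. Treating each term separately:
  • 2: tracked with zero error.
  • 5t: e_ss = 5/K_v with K_v=6 → 5/6.
Total e_ss = 5/6.

5/6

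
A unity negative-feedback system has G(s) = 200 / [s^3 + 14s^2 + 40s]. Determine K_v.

5

The denominator has no term below 40s — 1 pole at s=0, type 1.
K_v = lim_{s→0} s·G(s) = 200 / 40 = 5.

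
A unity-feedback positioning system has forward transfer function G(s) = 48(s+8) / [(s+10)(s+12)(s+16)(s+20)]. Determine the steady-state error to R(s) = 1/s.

100/101

The open loop has no poles at the origin → type 0 system.
K_p = lim_{s→0} G(s) = 48·8 / (10·12·16·20) = 0.01.
e_ss = 1/(1 + K_p) = 1/1.01 = 100/101.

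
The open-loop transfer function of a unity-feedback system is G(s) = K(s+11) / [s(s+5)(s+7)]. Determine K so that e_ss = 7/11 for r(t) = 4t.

20

G(s) has one factor of s in the denominator, so the system is type 1.
K_v = lim_{s→0} s·G(s) = K·11 / (5·7) = (11/35)·K.
e_ss = 4/K_v = 7/11 ⇒ K_v = 44/7 ⇒ K = (44/7)/(11/35) = 20.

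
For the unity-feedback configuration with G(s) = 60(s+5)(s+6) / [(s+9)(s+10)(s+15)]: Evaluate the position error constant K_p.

The open loop has no poles at the origin → type 0 system.
K_p = lim_{s→0} G(s) = 60·5·6 / (9·10·15) = 4/3.

4/3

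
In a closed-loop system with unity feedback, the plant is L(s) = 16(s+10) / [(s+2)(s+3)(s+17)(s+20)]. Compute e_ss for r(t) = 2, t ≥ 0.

The open loop has no poles at the origin → type 0 system.
K_p = lim_{s→0} L(s) = 16·10 / (2·3·17·20) = 4/51.
e_ss = 2/(1 + K_p) = 2/(55/51) = 102/55.

102/55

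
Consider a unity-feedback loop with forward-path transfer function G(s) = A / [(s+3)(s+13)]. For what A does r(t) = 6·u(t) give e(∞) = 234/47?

8

No free integrators in G(s): this is a type 0 system.
K_p = lim_{s→0} G(s) = A / (3·13) = (1/39)·A.
e_ss = 6/(1 + K_p) = 234/47 ⇒ 1 + (1/39)·A = 47/39 ⇒ A = 8.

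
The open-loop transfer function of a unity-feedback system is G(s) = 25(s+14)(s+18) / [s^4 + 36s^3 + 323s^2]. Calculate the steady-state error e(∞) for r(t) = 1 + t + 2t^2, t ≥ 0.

323/1575

The denominator has no term below 323s^2 — 2 poles at s=0, type 2. By superposition:
  • 1: tracked with zero error.
  • t: tracked with zero error.
  • 2t^2: e_ss = 4/K_a with K_a=6300/323 → 323/1575.
Total e_ss = 323/1575.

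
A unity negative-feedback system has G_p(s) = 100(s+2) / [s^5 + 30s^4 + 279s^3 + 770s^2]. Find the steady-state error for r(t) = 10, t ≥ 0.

0

Factoring s^2 from the denominator leaves a polynomial with constant term 770, so the system is type 2.
K_p = ∞ for a type-2 system; e_ss to a step is zero.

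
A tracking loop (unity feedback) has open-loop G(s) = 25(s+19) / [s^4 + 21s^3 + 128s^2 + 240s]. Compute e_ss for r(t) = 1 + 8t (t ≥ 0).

Lowest-order denominator term is 240s, so the open loop has 1 pole at the origin → type 1 system. Treating each term separately:
  • 1: tracked with zero error.
  • 8t: e_ss = 8/K_v with K_v=95/48 → 384/95.
Total e_ss = 384/95.

384/95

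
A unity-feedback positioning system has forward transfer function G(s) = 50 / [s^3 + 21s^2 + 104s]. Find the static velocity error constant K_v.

Lowest-order denominator term is 104s, so the open loop has 1 pole at the origin → type 1 system.
K_v = lim_{s→0} s·G(s) = 50 / 104 = 25/52.

25/52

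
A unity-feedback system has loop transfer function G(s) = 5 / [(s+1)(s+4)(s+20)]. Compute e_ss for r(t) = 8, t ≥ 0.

The open loop has no poles at the origin → type 0 system.
K_p = lim_{s→0} G(s) = 5 / (1·4·20) = 0.0625.
e_ss = 8/(1 + K_p) = 8/1.0625 = 128/17.

128/17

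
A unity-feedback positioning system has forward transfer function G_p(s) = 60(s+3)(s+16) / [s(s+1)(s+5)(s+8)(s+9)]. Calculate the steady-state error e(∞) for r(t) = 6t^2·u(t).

System type = 1 (one pole at s=0).
For a type-1 system K_a = 0, so e_ss to a parabolic input is unbounded.

infinity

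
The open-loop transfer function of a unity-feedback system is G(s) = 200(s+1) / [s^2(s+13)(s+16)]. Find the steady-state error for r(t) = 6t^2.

Two free integrators in G(s): this is a type 2 system.
K_a = lim_{s→0} s^2·G(s) = 200·1 / (13·16) = 25/26.
r(t) = 6t^2 gives R(s) = 12/s^3.
e_ss = 12/K_a = 12/(25/26) = 12.48.

12.48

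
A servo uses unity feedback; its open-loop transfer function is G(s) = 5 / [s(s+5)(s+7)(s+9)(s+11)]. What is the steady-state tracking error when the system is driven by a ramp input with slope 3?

2079

One free integrator in G(s): this is a type 1 system.
K_v = lim_{s→0} s·G(s) = 5 / (5·7·9·11) = 1/693.
e_ss = 3/K_v = 3/(1/693) = 2079.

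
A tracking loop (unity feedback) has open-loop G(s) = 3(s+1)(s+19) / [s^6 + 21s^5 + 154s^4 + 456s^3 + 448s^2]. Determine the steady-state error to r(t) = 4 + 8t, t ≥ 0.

Lowest-order denominator term is 448s^2, so the open loop has 2 poles at the origin → type 2 system. Taking each input component in turn:
  • 4: tracked with zero error.
  • 8t: tracked with zero error.
Total e_ss = 0.

0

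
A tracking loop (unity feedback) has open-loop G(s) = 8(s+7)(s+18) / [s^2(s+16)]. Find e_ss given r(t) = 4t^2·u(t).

8/63

Two free integrators in G(s): this is a type 2 system.
K_a = lim_{s→0} s^2·G(s) = 8·7·18 / (16) = 63.
r(t) = 4t^2 gives R(s) = 8/s^3.
e_ss = 8/K_a = 8/63.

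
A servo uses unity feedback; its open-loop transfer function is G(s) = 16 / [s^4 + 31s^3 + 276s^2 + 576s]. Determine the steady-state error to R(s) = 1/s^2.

Factoring s from the denominator leaves a polynomial with constant term 576, so the system is type 1.
K_v = lim_{s→0} s·G(s) = 16 / 576 = 1/36.
e_ss = 1/K_v = 1/(1/36) = 36.

36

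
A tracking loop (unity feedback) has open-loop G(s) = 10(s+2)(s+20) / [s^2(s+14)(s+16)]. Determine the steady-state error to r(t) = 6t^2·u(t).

6.72

Two free integrators in G(s): this is a type 2 system.
K_a = lim_{s→0} s^2·G(s) = 10·2·20 / (14·16) = 25/14.
r(t) = 6t^2 gives R(s) = 12/s^3.
e_ss = 12/K_a = 12/(25/14) = 6.72.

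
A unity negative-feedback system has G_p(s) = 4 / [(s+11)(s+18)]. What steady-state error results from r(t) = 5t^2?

The open loop has no poles at the origin → type 0 system.
For a type-0 system K_a = 0, so e_ss to a parabolic input is unbounded.

infinity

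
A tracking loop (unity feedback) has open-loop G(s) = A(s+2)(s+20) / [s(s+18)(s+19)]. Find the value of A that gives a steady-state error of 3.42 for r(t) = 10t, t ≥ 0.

One free integrator in G(s): this is a type 1 system.
K_v = lim_{s→0} s·G(s) = A·2·20 / (18·19) = (20/171)·A.
e_ss = 10/K_v = 3.42 ⇒ K_v = 500/171 ⇒ A = (500/171)/(20/171) = 25.

25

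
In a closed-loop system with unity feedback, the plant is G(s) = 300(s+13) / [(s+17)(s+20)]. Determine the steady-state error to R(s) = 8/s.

The open loop has no poles at the origin → type 0 system.
K_p = lim_{s→0} G(s) = 300·13 / (17·20) = 195/17.
e_ss = 8/(1 + K_p) = 8/(212/17) = 34/53.

34/53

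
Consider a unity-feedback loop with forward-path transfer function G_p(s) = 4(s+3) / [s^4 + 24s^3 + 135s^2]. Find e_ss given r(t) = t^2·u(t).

Factoring s^2 from the denominator leaves a polynomial with constant term 135, so the system is type 2.
K_a = lim_{s→0} s^2·G_p(s) = 4·3 / 135 = 4/45.
r(t) = t^2 gives R(s) = 2/s^3.
e_ss = 2/K_a = 2/(4/45) = 22.5.

22.5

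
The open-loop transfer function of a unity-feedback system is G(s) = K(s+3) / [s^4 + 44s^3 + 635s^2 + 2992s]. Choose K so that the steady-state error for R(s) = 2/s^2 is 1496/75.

Factoring s from the denominator leaves a polynomial with constant term 2992, so the system is type 1.
K_v = lim_{s→0} s·G(s) = K·3 / 2992 = (3/2992)·K.
e_ss = 2/K_v = 1496/75 ⇒ K_v = 75/748 ⇒ K = (75/748)/(3/2992) = 100.

100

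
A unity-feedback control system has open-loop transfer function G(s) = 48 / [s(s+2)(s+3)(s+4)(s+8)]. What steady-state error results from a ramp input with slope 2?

8

One free integrator in G(s): this is a type 1 system.
K_v = lim_{s→0} s·G(s) = 48 / (2·3·4·8) = 0.25.
e_ss = 2/K_v = 2/0.25 = 8.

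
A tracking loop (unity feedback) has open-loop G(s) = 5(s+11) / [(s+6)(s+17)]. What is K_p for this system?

The open loop has no poles at the origin → type 0 system.
K_p = lim_{s→0} G(s) = 5·11 / (6·17) = 55/102.

55/102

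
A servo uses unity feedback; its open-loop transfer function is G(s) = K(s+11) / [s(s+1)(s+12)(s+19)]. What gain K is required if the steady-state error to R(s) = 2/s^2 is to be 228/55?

G(s) has one factor of s in the denominator, so the system is type 1.
K_v = lim_{s→0} s·G(s) = K·11 / (1·12·19) = (11/228)·K.
e_ss = 2/K_v = 228/55 ⇒ K_v = 55/114 ⇒ K = (55/114)/(11/228) = 10.

10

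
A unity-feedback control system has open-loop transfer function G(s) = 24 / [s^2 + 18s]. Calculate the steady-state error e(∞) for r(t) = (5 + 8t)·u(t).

6

The denominator has no term below 18s — 1 pole at s=0, type 1. Treating each term separately:
  • 5: tracked with zero error.
  • 8t: e_ss = 8/K_v with K_v=4/3 → 6.
Total e_ss = 6.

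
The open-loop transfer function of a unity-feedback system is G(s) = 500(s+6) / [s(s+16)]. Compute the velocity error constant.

The open loop has one pole at the origin → type 1 system.
K_v = lim_{s→0} s·G(s) = 500·6 / (16) = 187.5.

187.5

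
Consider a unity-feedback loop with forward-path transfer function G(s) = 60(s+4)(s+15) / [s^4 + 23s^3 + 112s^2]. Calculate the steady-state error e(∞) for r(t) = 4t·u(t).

The denominator has no term below 112s^2 — 2 poles at s=0, type 2.
A type-2 system has K_v = ∞, so it tracks a ramp input with zero steady-state error.

0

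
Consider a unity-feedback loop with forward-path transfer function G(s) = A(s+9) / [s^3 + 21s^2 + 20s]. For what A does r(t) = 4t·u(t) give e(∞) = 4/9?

20

Lowest-order denominator term is 20s, so the open loop has 1 pole at the origin → type 1 system.
K_v = lim_{s→0} s·G(s) = A·9 / 20 = 0.45·A.
e_ss = 4/K_v = 4/9 ⇒ K_v = 9 ⇒ A = 9/0.45 = 20.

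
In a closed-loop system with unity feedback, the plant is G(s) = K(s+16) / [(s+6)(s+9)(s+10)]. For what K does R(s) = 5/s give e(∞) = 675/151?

G(s) has no factors of s in the denominator, so the system is type 0.
K_p = lim_{s→0} G(s) = K·16 / (6·9·10) = (4/135)·K.
e_ss = 5/(1 + K_p) = 675/151 ⇒ 1 + (4/135)·K = 151/135 ⇒ K = 4.

4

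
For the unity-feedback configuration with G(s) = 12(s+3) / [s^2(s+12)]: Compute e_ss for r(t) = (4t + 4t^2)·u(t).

8/3

Two free integrators in G(s): this is a type 2 system. Treating each term separately:
  • 4t: tracked with zero error.
  • 4t^2: e_ss = 8/K_a with K_a=3 → 8/3.
Total e_ss = 8/3.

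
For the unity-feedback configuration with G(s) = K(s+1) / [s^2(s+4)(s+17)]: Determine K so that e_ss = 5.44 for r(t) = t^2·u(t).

System type = 2 (two poles at s=0).
K_a = lim_{s→0} s^2·G(s) = K·1 / (4·17) = (1/68)·K.
e_ss = 2/K_a = 5.44 ⇒ K_a = 25/68 ⇒ K = (25/68)/(1/68) = 25.

25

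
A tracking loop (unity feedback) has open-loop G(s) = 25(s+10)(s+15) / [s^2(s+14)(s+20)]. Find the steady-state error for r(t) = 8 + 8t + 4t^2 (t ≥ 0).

224/375

Two free integrators in G(s): this is a type 2 system. By superposition:
  • 8: tracked with zero error.
  • 8t: tracked with zero error.
  • 4t^2: e_ss = 8/K_a with K_a=375/28 → 224/375.
Total e_ss = 224/375.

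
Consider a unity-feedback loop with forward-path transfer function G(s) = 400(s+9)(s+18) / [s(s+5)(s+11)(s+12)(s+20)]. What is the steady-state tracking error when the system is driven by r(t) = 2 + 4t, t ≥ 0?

22/27

G(s) has one factor of s in the denominator, so the system is type 1. Taking each input component in turn:
  • 2: tracked with zero error.
  • 4t: e_ss = 4/K_v with K_v=54/11 → 22/27.
Total e_ss = 22/27.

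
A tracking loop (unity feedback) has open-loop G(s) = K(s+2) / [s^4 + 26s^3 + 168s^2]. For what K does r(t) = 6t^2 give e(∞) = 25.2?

40

The denominator has no term below 168s^2 — 2 poles at s=0, type 2.
K_a = lim_{s→0} s^2·G(s) = K·2 / 168 = (1/84)·K.
e_ss = 12/K_a = 25.2 ⇒ K_a = 10/21 ⇒ K = (10/21)/(1/84) = 40.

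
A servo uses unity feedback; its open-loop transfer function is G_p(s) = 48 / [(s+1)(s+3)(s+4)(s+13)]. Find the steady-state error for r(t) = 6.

The open loop has no poles at the origin → type 0 system.
K_p = lim_{s→0} G_p(s) = 48 / (1·3·4·13) = 4/13.
e_ss = 6/(1 + K_p) = 6/(17/13) = 78/17.

78/17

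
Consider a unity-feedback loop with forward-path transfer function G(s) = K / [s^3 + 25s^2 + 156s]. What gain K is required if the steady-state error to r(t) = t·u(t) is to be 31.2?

5

Factoring s from the denominator leaves a polynomial with constant term 156, so the system is type 1.
K_v = lim_{s→0} s·G(s) = K / 156 = (1/156)·K.
e_ss = 1/K_v = 31.2 ⇒ K_v = 5/156 ⇒ K = (5/156)/(1/156) = 5.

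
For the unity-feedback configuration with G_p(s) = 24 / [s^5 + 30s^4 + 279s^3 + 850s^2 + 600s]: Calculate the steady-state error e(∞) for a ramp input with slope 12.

Factoring s from the denominator leaves a polynomial with constant term 600, so the system is type 1.
K_v = lim_{s→0} s·G_p(s) = 24 / 600 = 0.04.
e_ss = 12/K_v = 12/0.04 = 300.

300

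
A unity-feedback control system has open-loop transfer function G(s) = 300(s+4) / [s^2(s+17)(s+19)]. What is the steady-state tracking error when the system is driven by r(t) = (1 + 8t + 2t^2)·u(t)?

323/300

System type = 2 (two poles at s=0). By superposition:
  • 1: tracked with zero error.
  • 8t: tracked with zero error.
  • 2t^2: e_ss = 4/K_a with K_a=1200/323 → 323/300.
Total e_ss = 323/300.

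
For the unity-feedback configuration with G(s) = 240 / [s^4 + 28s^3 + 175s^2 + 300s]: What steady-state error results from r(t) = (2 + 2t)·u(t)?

The denominator has no term below 300s — 1 pole at s=0, type 1. Taking each input component in turn:
  • 2: tracked with zero error.
  • 2t: e_ss = 2/K_v with K_v=0.8 → 2.5.
Total e_ss = 2.5.

2.5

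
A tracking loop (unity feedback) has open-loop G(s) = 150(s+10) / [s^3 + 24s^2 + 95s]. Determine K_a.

0

The denominator has no term below 95s — 1 pole at s=0, type 1.
K_a = lim_{s→0} s^2·G(s) = 0 (the extra factor of s kills the finite limit).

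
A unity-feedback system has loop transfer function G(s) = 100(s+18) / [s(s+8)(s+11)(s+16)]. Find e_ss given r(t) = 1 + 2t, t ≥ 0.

352/225

One free integrator in G(s): this is a type 1 system. By superposition:
  • 1: tracked with zero error.
  • 2t: e_ss = 2/K_v with K_v=225/176 → 352/225.
Total e_ss = 352/225.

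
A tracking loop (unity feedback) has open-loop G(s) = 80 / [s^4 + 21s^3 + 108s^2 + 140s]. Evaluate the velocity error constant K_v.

4/7

The denominator has no term below 140s — 1 pole at s=0, type 1.
K_v = lim_{s→0} s·G(s) = 80 / 140 = 4/7.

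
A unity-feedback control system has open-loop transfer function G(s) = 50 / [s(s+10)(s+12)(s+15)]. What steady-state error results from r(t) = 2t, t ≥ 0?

72

G(s) has one factor of s in the denominator, so the system is type 1.
K_v = lim_{s→0} s·G(s) = 50 / (10·12·15) = 1/36.
e_ss = 2/K_v = 2/(1/36) = 72.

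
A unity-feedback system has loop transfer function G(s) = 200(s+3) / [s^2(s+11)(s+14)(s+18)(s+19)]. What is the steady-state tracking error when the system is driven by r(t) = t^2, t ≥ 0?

175.56

The open loop has two poles at the origin → type 2 system.
K_a = lim_{s→0} s^2·G(s) = 200·3 / (11·14·18·19) = 50/4389.
r(t) = t^2 gives R(s) = 2/s^3.
e_ss = 2/K_a = 2/(50/4389) = 175.56.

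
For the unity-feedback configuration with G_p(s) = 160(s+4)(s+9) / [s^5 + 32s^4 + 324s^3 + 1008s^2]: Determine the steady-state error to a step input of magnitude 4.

Lowest-order denominator term is 1008s^2, so the open loop has 2 poles at the origin → type 2 system.
K_p = ∞ for a type-2 system; e_ss to a step is zero.

0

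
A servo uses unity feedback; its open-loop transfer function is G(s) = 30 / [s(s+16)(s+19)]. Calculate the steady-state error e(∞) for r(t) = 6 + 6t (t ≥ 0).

The open loop has one pole at the origin → type 1 system. Taking each input component in turn:
  • 6: tracked with zero error.
  • 6t: e_ss = 6/K_v with K_v=15/152 → 60.8.
Total e_ss = 60.8.

60.8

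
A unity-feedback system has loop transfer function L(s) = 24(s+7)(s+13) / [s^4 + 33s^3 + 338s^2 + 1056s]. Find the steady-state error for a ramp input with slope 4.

Lowest-order denominator term is 1056s, so the open loop has 1 pole at the origin → type 1 system.
K_v = lim_{s→0} s·L(s) = 24·7·13 / 1056 = 91/44.
e_ss = 4/K_v = 4/(91/44) = 176/91.

176/91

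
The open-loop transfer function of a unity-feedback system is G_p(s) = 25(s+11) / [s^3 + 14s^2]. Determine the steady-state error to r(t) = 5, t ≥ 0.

Factoring s^2 from the denominator leaves a polynomial with constant term 14, so the system is type 2.
A type-2 system has K_p = ∞, so it tracks a step input with zero steady-state error.

0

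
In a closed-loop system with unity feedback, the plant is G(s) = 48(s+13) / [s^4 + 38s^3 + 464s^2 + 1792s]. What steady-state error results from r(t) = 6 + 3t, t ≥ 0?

112/13

The denominator has no term below 1792s — 1 pole at s=0, type 1. Taking each input component in turn:
  • 6: tracked with zero error.
  • 3t: e_ss = 3/K_v with K_v=39/112 → 112/13.
Total e_ss = 112/13.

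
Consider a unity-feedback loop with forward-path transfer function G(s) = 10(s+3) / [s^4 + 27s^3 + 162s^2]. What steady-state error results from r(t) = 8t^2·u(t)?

86.4

The denominator has no term below 162s^2 — 2 poles at s=0, type 2.
K_a = lim_{s→0} s^2·G(s) = 10·3 / 162 = 5/27.
r(t) = 8t^2 gives R(s) = 16/s^3.
e_ss = 16/K_a = 16/(5/27) = 86.4.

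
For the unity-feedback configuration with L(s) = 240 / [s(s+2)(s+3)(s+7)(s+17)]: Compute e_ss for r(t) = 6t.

17.85

L(s) has one factor of s in the denominator, so the system is type 1.
K_v = lim_{s→0} s·L(s) = 240 / (2·3·7·17) = 40/119.
e_ss = 6/K_v = 6/(40/119) = 17.85.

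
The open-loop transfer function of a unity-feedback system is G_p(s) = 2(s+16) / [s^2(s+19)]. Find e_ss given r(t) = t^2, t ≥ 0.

1.1875

G_p(s) has two factors of s in the denominator, so the system is type 2.
K_a = lim_{s→0} s^2·G_p(s) = 2·16 / (19) = 32/19.
r(t) = t^2 gives R(s) = 2/s^3.
e_ss = 2/K_a = 2/(32/19) = 1.1875.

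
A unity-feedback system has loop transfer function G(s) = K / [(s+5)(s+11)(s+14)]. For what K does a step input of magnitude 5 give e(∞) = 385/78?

No free integrators in G(s): this is a type 0 system.
K_p = lim_{s→0} G(s) = K / (5·11·14) = (1/770)·K.
e_ss = 5/(1 + K_p) = 385/78 ⇒ 1 + (1/770)·K = 78/77 ⇒ K = 10.

10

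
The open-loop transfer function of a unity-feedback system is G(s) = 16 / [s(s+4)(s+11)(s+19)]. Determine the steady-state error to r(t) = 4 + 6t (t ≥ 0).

313.5

The open loop has one pole at the origin → type 1 system. Treating each term separately:
  • 4: tracked with zero error.
  • 6t: e_ss = 6/K_v with K_v=4/209 → 313.5.
Total e_ss = 313.5.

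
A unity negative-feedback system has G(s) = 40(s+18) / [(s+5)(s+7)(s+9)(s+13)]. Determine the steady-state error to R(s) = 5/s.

455/107

The open loop has no poles at the origin → type 0 system.
K_p = lim_{s→0} G(s) = 40·18 / (5·7·9·13) = 16/91.
e_ss = 5/(1 + K_p) = 5/(107/91) = 455/107.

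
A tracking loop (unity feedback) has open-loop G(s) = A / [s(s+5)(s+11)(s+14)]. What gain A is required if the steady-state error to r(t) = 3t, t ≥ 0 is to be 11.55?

The open loop has one pole at the origin → type 1 system.
K_v = lim_{s→0} s·G(s) = A / (5·11·14) = (1/770)·A.
e_ss = 3/K_v = 11.55 ⇒ K_v = 20/77 ⇒ A = (20/77)/(1/770) = 200.

200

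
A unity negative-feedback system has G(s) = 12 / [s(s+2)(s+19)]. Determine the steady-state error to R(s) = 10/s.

G(s) has one factor of s in the denominator, so the system is type 1.
A type-1 system has K_p = ∞, so it tracks a step input with zero steady-state error.

0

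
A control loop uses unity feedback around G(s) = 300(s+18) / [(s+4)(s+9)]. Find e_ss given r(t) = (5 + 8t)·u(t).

No free integrators in G(s): this is a type 0 system. Treating each term separately:
  • 5: e_ss = 5/(1+K_p) with K_p=150 → 5/151.
  • 8t: a type-0 system cannot track it, e_ss → ∞.
The unbounded component dominates.

infinity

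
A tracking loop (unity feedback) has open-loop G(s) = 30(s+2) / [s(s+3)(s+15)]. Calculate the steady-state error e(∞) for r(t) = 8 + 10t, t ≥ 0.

G(s) has one factor of s in the denominator, so the system is type 1. Treating each term separately:
  • 8: tracked with zero error.
  • 10t: e_ss = 10/K_v with K_v=4/3 → 7.5.
Total e_ss = 7.5.

7.5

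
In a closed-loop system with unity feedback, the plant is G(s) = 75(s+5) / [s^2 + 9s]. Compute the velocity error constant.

The denominator has no term below 9s — 1 pole at s=0, type 1.
K_v = lim_{s→0} s·G(s) = 75·5 / 9 = 125/3.

125/3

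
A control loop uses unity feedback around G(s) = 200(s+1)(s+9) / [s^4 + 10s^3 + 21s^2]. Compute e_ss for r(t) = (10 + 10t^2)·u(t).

7/30

Lowest-order denominator term is 21s^2, so the open loop has 2 poles at the origin → type 2 system. Taking each input component in turn:
  • 10: tracked with zero error.
  • 10t^2: e_ss = 20/K_a with K_a=600/7 → 7/30.
Total e_ss = 7/30.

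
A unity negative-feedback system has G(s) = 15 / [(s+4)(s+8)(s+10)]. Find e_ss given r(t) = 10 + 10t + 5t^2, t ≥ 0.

No free integrators in G(s): this is a type 0 system. Taking each input component in turn:
  • 10: e_ss = 10/(1+K_p) with K_p=3/64 → 640/67.
  • 10t: a type-0 system cannot track it, e_ss → ∞.
  • 5t^2: a type-0 system cannot track it, e_ss → ∞.
The unbounded component dominates.

infinity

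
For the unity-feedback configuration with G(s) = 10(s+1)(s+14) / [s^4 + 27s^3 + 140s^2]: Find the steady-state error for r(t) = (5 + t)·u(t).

0

The denominator has no term below 140s^2 — 2 poles at s=0, type 2. Taking each input component in turn:
  • 5: tracked with zero error.
  • t: tracked with zero error.
Total e_ss = 0.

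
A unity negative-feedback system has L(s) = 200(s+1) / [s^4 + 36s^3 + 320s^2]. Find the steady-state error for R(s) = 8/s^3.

Lowest-order denominator term is 320s^2, so the open loop has 2 poles at the origin → type 2 system.
K_a = lim_{s→0} s^2·L(s) = 200·1 / 320 = 0.625.
r(t) = 4t^2 gives R(s) = 8/s^3.
e_ss = 8/K_a = 8/0.625 = 12.8.

12.8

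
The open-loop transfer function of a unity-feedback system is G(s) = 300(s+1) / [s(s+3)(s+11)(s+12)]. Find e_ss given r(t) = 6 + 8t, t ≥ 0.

10.56

The open loop has one pole at the origin → type 1 system. Treating each term separately:
  • 6: tracked with zero error.
  • 8t: e_ss = 8/K_v with K_v=25/33 → 10.56.
Total e_ss = 10.56.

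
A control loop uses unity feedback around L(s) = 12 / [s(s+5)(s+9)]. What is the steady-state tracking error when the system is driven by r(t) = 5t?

L(s) has one factor of s in the denominator, so the system is type 1.
K_v = lim_{s→0} s·L(s) = 12 / (5·9) = 4/15.
e_ss = 5/K_v = 5/(4/15) = 18.75.

18.75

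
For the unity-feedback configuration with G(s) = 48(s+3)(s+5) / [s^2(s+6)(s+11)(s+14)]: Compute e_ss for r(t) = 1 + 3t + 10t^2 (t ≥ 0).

G(s) has two factors of s in the denominator, so the system is type 2. Taking each input component in turn:
  • 1: tracked with zero error.
  • 3t: tracked with zero error.
  • 10t^2: e_ss = 20/K_a with K_a=60/77 → 77/3.
Total e_ss = 77/3.

77/3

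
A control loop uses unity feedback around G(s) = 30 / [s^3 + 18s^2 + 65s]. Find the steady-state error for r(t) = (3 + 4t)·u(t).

26/3

The denominator has no term below 65s — 1 pole at s=0, type 1. By superposition:
  • 3: tracked with zero error.
  • 4t: e_ss = 4/K_v with K_v=6/13 → 26/3.
Total e_ss = 26/3.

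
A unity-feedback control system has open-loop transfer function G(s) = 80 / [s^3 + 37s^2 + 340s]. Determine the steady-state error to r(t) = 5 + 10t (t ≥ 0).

42.5

Factoring s from the denominator leaves a polynomial with constant term 340, so the system is type 1. Taking each input component in turn:
  • 5: tracked with zero error.
  • 10t: e_ss = 10/K_v with K_v=4/17 → 42.5.
Total e_ss = 42.5.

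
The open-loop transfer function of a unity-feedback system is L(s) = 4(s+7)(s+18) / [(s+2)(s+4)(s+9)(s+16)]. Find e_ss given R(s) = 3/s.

48/23

L(s) has no factors of s in the denominator, so the system is type 0.
K_p = lim_{s→0} L(s) = 4·7·18 / (2·4·9·16) = 0.4375.
e_ss = 3/(1 + K_p) = 3/1.4375 = 48/23.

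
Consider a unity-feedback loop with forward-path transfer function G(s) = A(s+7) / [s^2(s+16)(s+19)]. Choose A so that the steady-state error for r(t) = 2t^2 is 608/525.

The open loop has two poles at the origin → type 2 system.
K_a = lim_{s→0} s^2·G(s) = A·7 / (16·19) = (7/304)·A.
e_ss = 4/K_a = 608/525 ⇒ K_a = 525/152 ⇒ A = (525/152)/(7/304) = 150.

150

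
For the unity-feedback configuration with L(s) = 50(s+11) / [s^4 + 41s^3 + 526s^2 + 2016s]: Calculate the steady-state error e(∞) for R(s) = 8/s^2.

Lowest-order denominator term is 2016s, so the open loop has 1 pole at the origin → type 1 system.
K_v = lim_{s→0} s·L(s) = 50·11 / 2016 = 275/1008.
e_ss = 8/K_v = 8/(275/1008) = 8064/275.

8064/275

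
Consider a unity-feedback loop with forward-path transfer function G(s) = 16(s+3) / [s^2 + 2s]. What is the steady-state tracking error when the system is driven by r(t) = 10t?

Factoring s from the denominator leaves a polynomial with constant term 2, so the system is type 1.
K_v = lim_{s→0} s·G(s) = 16·3 / 2 = 24.
e_ss = 10/K_v = 10/24 = 5/12.

5/12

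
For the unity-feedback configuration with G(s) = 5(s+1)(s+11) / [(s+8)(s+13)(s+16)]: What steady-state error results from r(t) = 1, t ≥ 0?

1664/1719

No free integrators in G(s): this is a type 0 system.
K_p = lim_{s→0} G(s) = 5·1·11 / (8·13·16) = 55/1664.
e_ss = 1/(1 + K_p) = 1/(1719/1664) = 1664/1719.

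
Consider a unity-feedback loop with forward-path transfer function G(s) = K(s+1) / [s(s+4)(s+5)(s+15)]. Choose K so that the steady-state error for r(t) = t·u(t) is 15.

20

One free integrator in G(s): this is a type 1 system.
K_v = lim_{s→0} s·G(s) = K·1 / (4·5·15) = (1/300)·K.
e_ss = 1/K_v = 15 ⇒ K_v = 1/15 ⇒ K = (1/15)/(1/300) = 20.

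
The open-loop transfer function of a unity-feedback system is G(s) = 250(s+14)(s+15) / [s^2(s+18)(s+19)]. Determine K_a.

System type = 2 (two poles at s=0).
K_a = lim_{s→0} s^2·G(s) = 250·14·15 / (18·19) = 8750/57.

8750/57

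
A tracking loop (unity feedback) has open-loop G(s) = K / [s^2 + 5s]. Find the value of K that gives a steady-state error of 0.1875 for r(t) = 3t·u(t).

The denominator has no term below 5s — 1 pole at s=0, type 1.
K_v = lim_{s→0} s·G(s) = K / 5 = 0.2·K.
e_ss = 3/K_v = 0.1875 ⇒ K_v = 16 ⇒ K = 16/0.2 = 80.

80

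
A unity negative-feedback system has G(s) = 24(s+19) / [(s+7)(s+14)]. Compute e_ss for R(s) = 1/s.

The open loop has no poles at the origin → type 0 system.
K_p = lim_{s→0} G(s) = 24·19 / (7·14) = 228/49.
e_ss = 1/(1 + K_p) = 1/(277/49) = 49/277.

49/277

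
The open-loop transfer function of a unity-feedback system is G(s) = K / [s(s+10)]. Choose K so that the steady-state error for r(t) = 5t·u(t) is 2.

System type = 1 (one pole at s=0).
K_v = lim_{s→0} s·G(s) = K / (10) = 0.1·K.
e_ss = 5/K_v = 2 ⇒ K_v = 2.5 ⇒ K = 2.5/0.1 = 25.

25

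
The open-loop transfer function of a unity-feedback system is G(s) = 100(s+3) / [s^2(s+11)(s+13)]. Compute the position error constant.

K_p = lim_{s→0} G(s); with 2 poles at the origin the limit diverges, so K_p = ∞.

infinity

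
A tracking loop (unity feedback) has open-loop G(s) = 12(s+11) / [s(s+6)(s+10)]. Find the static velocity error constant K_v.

2.2

One free integrator in G(s): this is a type 1 system.
K_v = lim_{s→0} s·G(s) = 12·11 / (6·10) = 2.2.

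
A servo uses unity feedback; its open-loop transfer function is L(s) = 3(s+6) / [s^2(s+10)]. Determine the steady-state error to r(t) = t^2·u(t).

L(s) has two factors of s in the denominator, so the system is type 2.
K_a = lim_{s→0} s^2·L(s) = 3·6 / (10) = 1.8.
r(t) = t^2 gives R(s) = 2/s^3.
e_ss = 2/K_a = 2/1.8 = 10/9.

10/9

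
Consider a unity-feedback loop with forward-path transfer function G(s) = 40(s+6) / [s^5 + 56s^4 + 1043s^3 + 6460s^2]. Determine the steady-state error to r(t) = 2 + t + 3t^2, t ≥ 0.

Factoring s^2 from the denominator leaves a polynomial with constant term 6460, so the system is type 2. Taking each input component in turn:
  • 2: tracked with zero error.
  • t: tracked with zero error.
  • 3t^2: e_ss = 6/K_a with K_a=12/323 → 161.5.
Total e_ss = 161.5.

161.5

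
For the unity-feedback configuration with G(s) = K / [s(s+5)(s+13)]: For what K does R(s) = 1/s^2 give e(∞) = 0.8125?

80

G(s) has one factor of s in the denominator, so the system is type 1.
K_v = lim_{s→0} s·G(s) = K / (5·13) = (1/65)·K.
e_ss = 1/K_v = 0.8125 ⇒ K_v = 16/13 ⇒ K = (16/13)/(1/65) = 80.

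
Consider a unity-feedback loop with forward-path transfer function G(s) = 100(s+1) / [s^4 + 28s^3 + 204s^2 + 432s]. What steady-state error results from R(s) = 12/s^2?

Factoring s from the denominator leaves a polynomial with constant term 432, so the system is type 1.
K_v = lim_{s→0} s·G(s) = 100·1 / 432 = 25/108.
e_ss = 12/K_v = 12/(25/108) = 51.84.

51.84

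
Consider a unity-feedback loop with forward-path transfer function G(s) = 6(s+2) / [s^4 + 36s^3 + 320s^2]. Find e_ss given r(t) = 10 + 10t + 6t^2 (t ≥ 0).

320

The denominator has no term below 320s^2 — 2 poles at s=0, type 2. By superposition:
  • 10: tracked with zero error.
  • 10t: tracked with zero error.
  • 6t^2: e_ss = 12/K_a with K_a=0.0375 → 320.
Total e_ss = 320.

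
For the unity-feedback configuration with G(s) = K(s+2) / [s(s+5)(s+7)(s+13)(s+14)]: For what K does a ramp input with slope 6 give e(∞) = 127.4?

G(s) has one factor of s in the denominator, so the system is type 1.
K_v = lim_{s→0} s·G(s) = K·2 / (5·7·13·14) = (1/3185)·K.
e_ss = 6/K_v = 127.4 ⇒ K_v = 30/637 ⇒ K = (30/637)/(1/3185) = 150.

150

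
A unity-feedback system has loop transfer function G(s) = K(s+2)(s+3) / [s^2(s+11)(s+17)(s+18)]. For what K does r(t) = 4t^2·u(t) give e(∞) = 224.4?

20

The open loop has two poles at the origin → type 2 system.
K_a = lim_{s→0} s^2·G(s) = K·2·3 / (11·17·18) = (1/561)·K.
e_ss = 8/K_a = 224.4 ⇒ K_a = 20/561 ⇒ K = (20/561)/(1/561) = 20.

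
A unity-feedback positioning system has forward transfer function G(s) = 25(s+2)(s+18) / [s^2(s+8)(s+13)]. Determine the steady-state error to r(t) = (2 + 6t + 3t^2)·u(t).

52/75

System type = 2 (two poles at s=0). Taking each input component in turn:
  • 2: tracked with zero error.
  • 6t: tracked with zero error.
  • 3t^2: e_ss = 6/K_a with K_a=225/26 → 52/75.
Total e_ss = 52/75.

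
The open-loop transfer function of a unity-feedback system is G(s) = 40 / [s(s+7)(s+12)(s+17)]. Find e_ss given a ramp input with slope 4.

142.8

G(s) has one factor of s in the denominator, so the system is type 1.
K_v = lim_{s→0} s·G(s) = 40 / (7·12·17) = 10/357.
e_ss = 4/K_v = 4/(10/357) = 142.8.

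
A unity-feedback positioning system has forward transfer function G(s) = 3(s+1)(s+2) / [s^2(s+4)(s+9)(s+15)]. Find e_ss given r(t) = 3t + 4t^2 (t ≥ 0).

The open loop has two poles at the origin → type 2 system. By superposition:
  • 3t: tracked with zero error.
  • 4t^2: e_ss = 8/K_a with K_a=1/90 → 720.
Total e_ss = 720.

720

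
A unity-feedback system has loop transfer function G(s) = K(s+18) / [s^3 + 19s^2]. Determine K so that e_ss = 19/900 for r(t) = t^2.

100

The denominator has no term below 19s^2 — 2 poles at s=0, type 2.
K_a = lim_{s→0} s^2·G(s) = K·18 / 19 = (18/19)·K.
e_ss = 2/K_a = 19/900 ⇒ K_a = 1800/19 ⇒ K = (1800/19)/(18/19) = 100.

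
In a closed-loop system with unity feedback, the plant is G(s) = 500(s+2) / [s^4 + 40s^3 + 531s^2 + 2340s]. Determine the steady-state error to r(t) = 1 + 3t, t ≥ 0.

Factoring s from the denominator leaves a polynomial with constant term 2340, so the system is type 1. Treating each term separately:
  • 1: tracked with zero error.
  • 3t: e_ss = 3/K_v with K_v=50/117 → 7.02.
Total e_ss = 7.02.

7.02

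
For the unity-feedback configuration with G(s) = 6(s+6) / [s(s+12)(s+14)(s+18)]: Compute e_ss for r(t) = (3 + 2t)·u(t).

The open loop has one pole at the origin → type 1 system. Treating each term separately:
  • 3: tracked with zero error.
  • 2t: e_ss = 2/K_v with K_v=1/84 → 168.
Total e_ss = 168.

168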